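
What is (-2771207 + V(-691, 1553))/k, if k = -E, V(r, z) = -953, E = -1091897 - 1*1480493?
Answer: -277216/257239 ≈ -1.0777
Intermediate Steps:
E = -2572390 (E = -1091897 - 1480493 = -2572390)
k = 2572390 (k = -1*(-2572390) = 2572390)
(-2771207 + V(-691, 1553))/k = (-2771207 - 953)/2572390 = -2772160*1/2572390 = -277216/257239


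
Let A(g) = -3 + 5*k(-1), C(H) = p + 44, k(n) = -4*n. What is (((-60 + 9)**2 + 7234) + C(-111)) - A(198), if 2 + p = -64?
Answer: 9796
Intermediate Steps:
p = -66 (p = -2 - 64 = -66)
C(H) = -22 (C(H) = -66 + 44 = -22)
A(g) = 17 (A(g) = -3 + 5*(-4*(-1)) = -3 + 5*4 = -3 + 20 = 17)
(((-60 + 9)**2 + 7234) + C(-111)) - A(198) = (((-60 + 9)**2 + 7234) - 22) - 1*17 = (((-51)**2 + 7234) - 22) - 17 = ((2601 + 7234) - 22) - 17 = (9835 - 22) - 17 = 9813 - 17 = 9796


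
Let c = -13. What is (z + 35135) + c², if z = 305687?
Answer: 340991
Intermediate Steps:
(z + 35135) + c² = (305687 + 35135) + (-13)² = 340822 + 169 = 340991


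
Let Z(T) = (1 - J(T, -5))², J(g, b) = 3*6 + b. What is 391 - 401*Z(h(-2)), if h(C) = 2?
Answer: -57353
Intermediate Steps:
J(g, b) = 18 + b
Z(T) = 144 (Z(T) = (1 - (18 - 5))² = (1 - 1*13)² = (1 - 13)² = (-12)² = 144)
391 - 401*Z(h(-2)) = 391 - 401*144 = 391 - 57744 = -57353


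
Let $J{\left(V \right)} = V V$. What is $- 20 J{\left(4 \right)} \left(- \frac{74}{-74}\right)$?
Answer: $-320$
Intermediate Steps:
$J{\left(V \right)} = V^{2}$
$- 20 J{\left(4 \right)} \left(- \frac{74}{-74}\right) = - 20 \cdot 4^{2} \left(- \frac{74}{-74}\right) = \left(-20\right) 16 \left(\left(-74\right) \left(- \frac{1}{74}\right)\right) = \left(-320\right) 1 = -320$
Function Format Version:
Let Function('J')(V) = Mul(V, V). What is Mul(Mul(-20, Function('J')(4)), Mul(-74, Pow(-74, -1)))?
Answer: -320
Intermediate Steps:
Function('J')(V) = Pow(V, 2)
Mul(Mul(-20, Function('J')(4)), Mul(-74, Pow(-74, -1))) = Mul(Mul(-20, Pow(4, 2)), Mul(-74, Pow(-74, -1))) = Mul(Mul(-20, 16), Mul(-74, Rational(-1, 74))) = Mul(-320, 1) = -320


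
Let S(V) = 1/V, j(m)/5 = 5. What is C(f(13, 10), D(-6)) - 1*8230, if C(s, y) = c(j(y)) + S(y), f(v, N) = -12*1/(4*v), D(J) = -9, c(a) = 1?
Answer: -74062/9 ≈ -8229.1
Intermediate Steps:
j(m) = 25 (j(m) = 5*5 = 25)
f(v, N) = -3/v (f(v, N) = -12*1/(4*v) = -3/v)
C(s, y) = 1 + 1/y
C(f(13, 10), D(-6)) - 1*8230 = (1 - 9)/(-9) - 1*8230 = -⅑*(-8) - 8230 = 8/9 - 8230 = -74062/9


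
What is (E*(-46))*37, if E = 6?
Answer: -10212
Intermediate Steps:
(E*(-46))*37 = (6*(-46))*37 = -276*37 = -10212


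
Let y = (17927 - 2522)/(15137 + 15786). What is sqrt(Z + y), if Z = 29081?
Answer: 8*sqrt(1503495734)/1819 ≈ 170.53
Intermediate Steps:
y = 15405/30923 ≈ 0.49817
sqrt(Z + y) = sqrt(29081 + 15405/30923) = sqrt(899287168/30923) = 8*sqrt(1503495734)/1819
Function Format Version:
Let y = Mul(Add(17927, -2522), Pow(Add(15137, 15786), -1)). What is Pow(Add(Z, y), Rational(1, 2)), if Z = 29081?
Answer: Mul(Rational(8, 1819), Pow(1503495734, Rational(1, 2))) ≈ 170.53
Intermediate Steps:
y = Rational(15405, 30923) (y = Mul(15405, Pow(30923, -1)) = Mul(15405, Rational(1, 30923)) = Rational(15405, 30923) ≈ 0.49817)
Pow(Add(Z, y), Rational(1, 2)) = Pow(Add(29081, Rational(15405, 30923)), Rational(1, 2)) = Pow(Rational(899287168, 30923), Rational(1, 2)) = Mul(Rational(8, 1819), Pow(1503495734, Rational(1, 2)))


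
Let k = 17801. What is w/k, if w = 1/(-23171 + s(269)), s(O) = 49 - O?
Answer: -1/416383191 ≈ -2.4016e-9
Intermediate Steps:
w = -1/23391 (w = 1/(-23171 + (49 - 1*269)) = 1/(-23171 + (49 - 269)) = 1/(-23171 - 220) = 1/(-23391) = -1/23391 ≈ -4.2751e-5)
w/k = -1/23391/17801 = -1/23391*1/17801 = -1/416383191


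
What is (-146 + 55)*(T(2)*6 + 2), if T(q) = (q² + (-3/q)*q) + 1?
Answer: -1274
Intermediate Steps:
T(q) = -2 + q² (T(q) = (q² - 3) + 1 = (-3 + q²) + 1 = -2 + q²)
(-146 + 55)*(T(2)*6 + 2) = (-146 + 55)*((-2 + 2²)*6 + 2) = -91*((-2 + 4)*6 + 2) = -91*(2*6 + 2) = -91*(12 + 2) = -91*14 = -1274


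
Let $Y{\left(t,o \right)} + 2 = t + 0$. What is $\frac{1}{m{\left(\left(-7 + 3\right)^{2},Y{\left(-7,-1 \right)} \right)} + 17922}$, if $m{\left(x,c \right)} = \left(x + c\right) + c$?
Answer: $\frac{1}{17920} \approx 5.5804 \cdot 10^{-5}$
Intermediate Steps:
$Y{\left(t,o \right)} = -2 + t$ ($Y{\left(t,o \right)} = -2 + \left(t + 0\right) = -2 + t$)
$m{\left(x,c \right)} = x + 2 c$ ($m{\left(x,c \right)} = \left(c + x\right) + c = x + 2 c$)
$\frac{1}{m{\left(\left(-7 + 3\right)^{2},Y{\left(-7,-1 \right)} \right)} + 17922} = \frac{1}{\left(\left(-7 + 3\right)^{2} + 2 \left(-2 - 7\right)\right) + 17922} = \frac{1}{\left(\left(-4\right)^{2} + 2 \left(-9\right)\right) + 17922} = \frac{1}{\left(16 - 18\right) + 17922} = \frac{1}{-2 + 17922} = \frac{1}{17920}$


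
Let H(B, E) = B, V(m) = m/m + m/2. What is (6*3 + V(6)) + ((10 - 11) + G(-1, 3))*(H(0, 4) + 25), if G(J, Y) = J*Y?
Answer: -78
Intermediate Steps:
V(m) = 1 + m/2 (V(m) = 1 + m*(½) = 1 + m/2)
(6*3 + V(6)) + ((10 - 11) + G(-1, 3))*(H(0, 4) + 25) = (6*3 + (1 + (½)*6)) + ((10 - 11) - 1*3)*(0 + 25) = (18 + (1 + 3)) + (-1 - 3)*25 = (18 + 4) - 4*25 = 22 - 100 = -78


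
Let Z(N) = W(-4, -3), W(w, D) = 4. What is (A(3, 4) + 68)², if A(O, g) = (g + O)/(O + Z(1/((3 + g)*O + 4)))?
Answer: 4761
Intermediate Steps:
Z(N) = 4
A(O, g) = (O + g)/(4 + O) (A(O, g) = (g + O)/(O + 4) = (O + g)/(4 + O))
(A(3, 4) + 68)² = ((3 + 4)/(4 + 3) + 68)² = (7/7 + 68)² = ((⅐)*7 + 68)² = (1 + 68)² = 69² = 4761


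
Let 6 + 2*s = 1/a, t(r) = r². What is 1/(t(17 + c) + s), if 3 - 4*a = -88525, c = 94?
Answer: 44264/545243953 ≈ 8.1182e-5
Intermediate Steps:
a = 22132 (a = ¾ - ¼*(-88525) = ¾ + 88525/4 = 22132)
s = -132791/44264 (s = -3 + (½)/22132 = -3 + (½)*(1/22132) = -3 + 1/44264 = -132791/44264 ≈ -3.0000)
1/(t(17 + c) + s) = 1/((17 + 94)² - 132791/44264) = 1/(111² - 132791/44264) = 1/(12321 - 132791/44264) = 1/(545243953/44264) = 44264/545243953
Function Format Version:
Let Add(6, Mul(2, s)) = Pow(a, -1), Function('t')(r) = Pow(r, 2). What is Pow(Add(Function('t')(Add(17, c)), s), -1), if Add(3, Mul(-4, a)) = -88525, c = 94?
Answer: Rational(44264, 545243953) ≈ 8.1182e-5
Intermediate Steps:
a = 22132 (a = Add(Rational(3, 4), Mul(Rational(-1, 4), -88525)) = Add(Rational(3, 4), Rational(88525, 4)) = 22132)
s = Rational(-132791, 44264) (s = Add(-3, Mul(Rational(1, 2), Pow(22132, -1))) = Add(-3, Mul(Rational(1, 2), Rational(1, 22132))) = Add(-3, Rational(1, 44264)) = Rational(-132791, 44264) ≈ -3.0000)
Pow(Add(Function('t')(Add(17, c)), s), -1) = Pow(Add(Pow(Add(17, 94), 2), Rational(-132791, 44264)), -1) = Pow(Add(Pow(111, 2), Rational(-132791, 44264)), -1) = Pow(Add(12321, Rational(-132791, 44264)), -1) = Pow(Rational(545243953, 44264), -1) = Rational(44264, 545243953)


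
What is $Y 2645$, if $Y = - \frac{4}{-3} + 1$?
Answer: $\frac{18515}{3} \approx 6171.7$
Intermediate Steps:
$Y = \frac{7}{3}$ ($Y = \left(-4\right) \left(- \frac{1}{3}\right) + 1 = \frac{4}{3} + 1 = \frac{7}{3} \approx 2.3333$)
$Y 2645 = \frac{7}{3} \cdot 2645 = \frac{18515}{3}$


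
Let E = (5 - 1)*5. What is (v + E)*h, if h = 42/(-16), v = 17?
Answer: -777/8 ≈ -97.125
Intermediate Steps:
h = -21/8 (h = 42*(-1/16) = -21/8 ≈ -2.6250)
E = 20 (E = 4*5 = 20)
(v + E)*h = (17 + 20)*(-21/8) = 37*(-21/8) = -777/8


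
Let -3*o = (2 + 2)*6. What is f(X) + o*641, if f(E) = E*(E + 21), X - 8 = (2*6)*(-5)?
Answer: -3516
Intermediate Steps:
X = -52 (X = 8 + (2*6)*(-5) = 8 + 12*(-5) = 8 - 60 = -52)
o = -8 (o = -(2 + 2)*6/3 = -4*6/3 = -⅓*24 = -8)
f(E) = E*(21 + E)
f(X) + o*641 = -52*(21 - 52) - 8*641 = -52*(-31) - 5128 = 1612 - 5128 = -3516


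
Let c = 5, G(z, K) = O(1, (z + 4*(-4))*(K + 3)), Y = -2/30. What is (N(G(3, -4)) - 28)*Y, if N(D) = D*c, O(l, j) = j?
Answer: -37/15 ≈ -2.4667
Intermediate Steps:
Y = -1/15 (Y = -2*1/30 = -1/15 ≈ -0.066667)
G(z, K) = (-16 + z)*(3 + K) (G(z, K) = (z + 4*(-4))*(K + 3) = (z - 16)*(3 + K) = (-16 + z)*(3 + K))
N(D) = 5*D (N(D) = D*5 = 5*D)
(N(G(3, -4)) - 28)*Y = (5*(-48 - 16*(-4) + 3*3 - 4*3) - 28)*(-1/15) = (5*(-48 + 64 + 9 - 12) - 28)*(-1/15) = (5*13 - 28)*(-1/15) = (65 - 28)*(-1/15) = 37*(-1/15) = -37/15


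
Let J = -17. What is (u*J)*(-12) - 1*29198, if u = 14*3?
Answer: -20630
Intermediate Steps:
u = 42
(u*J)*(-12) - 1*29198 = (42*(-17))*(-12) - 1*29198 = -714*(-12) - 29198 = 8568 - 29198 = -20630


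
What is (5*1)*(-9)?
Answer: -45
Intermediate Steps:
(5*1)*(-9) = 5*(-9) = -45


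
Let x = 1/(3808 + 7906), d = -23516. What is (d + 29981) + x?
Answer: 75731011/11714 ≈ 6465.0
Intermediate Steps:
x = 1/11714 ≈ 8.5368e-5
(d + 29981) + x = (-23516 + 29981) + 1/11714 = 6465 + 1/11714 = 75731011/11714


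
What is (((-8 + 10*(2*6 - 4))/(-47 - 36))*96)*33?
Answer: -228096/83 ≈ -2748.1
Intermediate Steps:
(((-8 + 10*(2*6 - 4))/(-47 - 36))*96)*33 = (((-8 + 10*(12 - 4))/(-83))*96)*33 = (((-8 + 10*8)*(-1/83))*96)*33 = (((-8 + 80)*(-1/83))*96)*33 = ((72*(-1/83))*96)*33 = -72/83*96*33 = -6912/83*33 = -228096/83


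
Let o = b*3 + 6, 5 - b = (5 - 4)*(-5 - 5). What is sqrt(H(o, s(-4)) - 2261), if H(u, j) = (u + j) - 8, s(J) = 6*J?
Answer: I*sqrt(2242) ≈ 47.35*I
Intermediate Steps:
b = 15 (b = 5 - (5 - 4)*(-5 - 5) = 5 - (-10) = 5 - 1*(-10) = 5 + 10 = 15)
o = 51 (o = 15*3 + 6 = 45 + 6 = 51)
H(u, j) = -8 + j + u (H(u, j) = (j + u) - 8 = -8 + j + u)
sqrt(H(o, s(-4)) - 2261) = sqrt((-8 + 6*(-4) + 51) - 2261) = sqrt((-8 - 24 + 51) - 2261) = sqrt(19 - 2261) = sqrt(-2242) = I*sqrt(2242)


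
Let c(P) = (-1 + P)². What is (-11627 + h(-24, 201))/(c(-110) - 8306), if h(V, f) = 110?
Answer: -1047/365 ≈ -2.8685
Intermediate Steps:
(-11627 + h(-24, 201))/(c(-110) - 8306) = (-11627 + 110)/((-1 - 110)² - 8306) = -11517/((-111)² - 8306) = -11517/(12321 - 8306) = -11517/4015 = -11517*1/4015 = -1047/365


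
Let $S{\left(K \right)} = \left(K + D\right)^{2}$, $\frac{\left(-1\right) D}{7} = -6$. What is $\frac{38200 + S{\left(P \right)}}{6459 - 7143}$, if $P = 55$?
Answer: $- \frac{47609}{684} \approx -69.604$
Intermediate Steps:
$D = 42$ ($D = \left(-7\right) \left(-6\right) = 42$)
$S{\left(K \right)} = \left(42 + K\right)^{2}$ ($S{\left(K \right)} = \left(K + 42\right)^{2} = \left(42 + K\right)^{2}$)
$\frac{38200 + S{\left(P \right)}}{6459 - 7143} = \frac{38200 + \left(42 + 55\right)^{2}}{6459 - 7143} = \frac{38200 + 97^{2}}{-684} = \left(38200 + 9409\right) \left(- \frac{1}{684}\right) = 47609 \left(- \frac{1}{684}\right) = - \frac{47609}{684}$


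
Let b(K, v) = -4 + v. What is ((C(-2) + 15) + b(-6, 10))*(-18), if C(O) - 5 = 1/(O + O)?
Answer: -927/2 ≈ -463.50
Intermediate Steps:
C(O) = 5 + 1/(2*O) (C(O) = 5 + 1/(O + O) = 5 + 1/(2*O))
((C(-2) + 15) + b(-6, 10))*(-18) = (((5 + (½)/(-2)) + 15) + (-4 + 10))*(-18) = (((5 + (½)*(-½)) + 15) + 6)*(-18) = (((5 - ¼) + 15) + 6)*(-18) = ((19/4 + 15) + 6)*(-18) = (79/4 + 6)*(-18) = (103/4)*(-18) = -927/2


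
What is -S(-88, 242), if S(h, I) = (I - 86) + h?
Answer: -68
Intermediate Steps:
S(h, I) = -86 + I + h (S(h, I) = (-86 + I) + h = -86 + I + h)
-S(-88, 242) = -(-86 + 242 - 88) = -1*68 = -68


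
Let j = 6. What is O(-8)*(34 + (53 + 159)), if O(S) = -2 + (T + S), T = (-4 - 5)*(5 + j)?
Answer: -26814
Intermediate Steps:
T = -99 (T = (-4 - 5)*(5 + 6) = -9*11 = -99)
O(S) = -101 + S (O(S) = -2 + (-99 + S) = -101 + S)
O(-8)*(34 + (53 + 159)) = (-101 - 8)*(34 + (53 + 159)) = -109*(34 + 212) = -109*246 = -26814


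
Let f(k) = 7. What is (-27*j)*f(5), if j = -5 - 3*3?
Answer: 2646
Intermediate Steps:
j = -14 (j = -5 - 9 = -14)
(-27*j)*f(5) = -27*(-14)*7 = 378*7 = 2646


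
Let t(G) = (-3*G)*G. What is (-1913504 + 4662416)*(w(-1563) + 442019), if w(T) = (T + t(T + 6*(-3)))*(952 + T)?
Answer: 12598517489300400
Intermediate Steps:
t(G) = -3*G²
w(T) = (952 + T)*(T - 3*(-18 + T)²) (w(T) = (T - 3*(T + 6*(-3))²)*(952 + T) = (T - 3*(T - 18)²)*(952 + T) = (T - 3*(-18 + T)²)*(952 + T) = (952 + T)*(T - 3*(-18 + T)²))
(-1913504 + 4662416)*(w(-1563) + 442019) = (-1913504 + 4662416)*((-925344 - 2747*(-1563)² - 3*(-1563)³ + 102796*(-1563)) + 442019) = 2748912*((-925344 - 2747*2442969 - 3*(-3818360547) - 160670148) + 442019) = 2748912*((-925344 - 6710835843 + 11455081641 - 160670148) + 442019) = 2748912*(4582650306 + 442019) = 2748912*4583092325 = 12598517489300400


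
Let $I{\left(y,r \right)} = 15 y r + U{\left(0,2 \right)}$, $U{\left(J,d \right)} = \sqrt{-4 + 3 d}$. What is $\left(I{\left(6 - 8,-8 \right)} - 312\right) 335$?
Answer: $-24120 + 335 \sqrt{2} \approx -23646.0$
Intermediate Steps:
$I{\left(y,r \right)} = \sqrt{2} + 15 r y$ ($I{\left(y,r \right)} = 15 y r + \sqrt{-4 + 3 \cdot 2} = 15 r y + \sqrt{-4 + 6} = 15 r y + \sqrt{2} = \sqrt{2} + 15 r y$)
$\left(I{\left(6 - 8,-8 \right)} - 312\right) 335 = \left(\left(\sqrt{2} + 15 \left(-8\right) \left(6 - 8\right)\right) - 312\right) 335 = \left(\left(\sqrt{2} + 15 \left(-8\right) \left(-2\right)\right) - 312\right) 335 = \left(\left(\sqrt{2} + 240\right) - 312\right) 335 = \left(\left(240 + \sqrt{2}\right) - 312\right) 335 = \left(-72 + \sqrt{2}\right) 335 = -24120 + 335 \sqrt{2}$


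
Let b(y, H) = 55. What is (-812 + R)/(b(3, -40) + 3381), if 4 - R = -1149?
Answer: 341/3436 ≈ 0.099243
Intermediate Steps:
R = 1153 (R = 4 - 1*(-1149) = 4 + 1149 = 1153)
(-812 + R)/(b(3, -40) + 3381) = (-812 + 1153)/(55 + 3381) = 341/3436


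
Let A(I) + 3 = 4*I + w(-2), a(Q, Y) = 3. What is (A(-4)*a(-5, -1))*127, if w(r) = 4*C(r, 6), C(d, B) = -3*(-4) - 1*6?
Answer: 1905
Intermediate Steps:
C(d, B) = 6 (C(d, B) = 12 - 6 = 6)
w(r) = 24 (w(r) = 4*6 = 24)
A(I) = 21 + 4*I (A(I) = -3 + (4*I + 24) = -3 + (24 + 4*I) = 21 + 4*I)
(A(-4)*a(-5, -1))*127 = ((21 + 4*(-4))*3)*127 = ((21 - 16)*3)*127 = (5*3)*127 = 15*127 = 1905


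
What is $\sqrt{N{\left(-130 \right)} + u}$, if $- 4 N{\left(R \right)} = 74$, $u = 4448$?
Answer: $\frac{\sqrt{17718}}{2} \approx 66.554$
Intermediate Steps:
$N{\left(R \right)} = - \frac{37}{2}$ ($N{\left(R \right)} = \left(- \frac{1}{4}\right) 74 = - \frac{37}{2}$)
$\sqrt{N{\left(-130 \right)} + u} = \sqrt{- \frac{37}{2} + 4448} = \sqrt{\frac{8859}{2}} = \frac{\sqrt{17718}}{2}$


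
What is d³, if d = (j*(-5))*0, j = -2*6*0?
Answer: 0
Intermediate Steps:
j = 0 (j = -12*0 = 0)
d = 0 (d = (0*(-5))*0 = 0*0 = 0)
d³ = 0³ = 0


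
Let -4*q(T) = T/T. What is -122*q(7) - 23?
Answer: 15/2 ≈ 7.5000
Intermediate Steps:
q(T) = -1/4 (q(T) = -T/(4*T) = -1/4*1 = -1/4)
-122*q(7) - 23 = -122*(-1/4) - 23 = 61/2 - 23 = 15/2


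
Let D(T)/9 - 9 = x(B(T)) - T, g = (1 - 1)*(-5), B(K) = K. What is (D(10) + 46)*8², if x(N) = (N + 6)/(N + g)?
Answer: 16448/5 ≈ 3289.6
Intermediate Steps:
g = 0 (g = 0*(-5) = 0)
x(N) = (6 + N)/N (x(N) = (N + 6)/(N + 0) = (6 + N)/N)
D(T) = 81 - 9*T + 9*(6 + T)/T (D(T) = 81 + 9*((6 + T)/T - T) = 81 + 9*(-T + (6 + T)/T) = 81 + (-9*T + 9*(6 + T)/T) = 81 - 9*T + 9*(6 + T)/T)
(D(10) + 46)*8² = ((90 - 9*10 + 54/10) + 46)*8² = ((90 - 90 + 54*(⅒)) + 46)*64 = ((90 - 90 + 27/5) + 46)*64 = (27/5 + 46)*64 = (257/5)*64 = 16448/5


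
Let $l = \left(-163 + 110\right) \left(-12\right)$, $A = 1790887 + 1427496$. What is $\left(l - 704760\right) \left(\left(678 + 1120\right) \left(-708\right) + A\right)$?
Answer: $-1369802125476$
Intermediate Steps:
$A = 3218383$
$l = 636$ ($l = \left(-53\right) \left(-12\right) = 636$)
$\left(l - 704760\right) \left(\left(678 + 1120\right) \left(-708\right) + A\right) = \left(636 - 704760\right) \left(\left(678 + 1120\right) \left(-708\right) + 3218383\right) = - 704124 \left(1798 \left(-708\right) + 3218383\right) = - 704124 \left(-1272984 + 3218383\right) = \left(-704124\right) 1945399 = -1369802125476$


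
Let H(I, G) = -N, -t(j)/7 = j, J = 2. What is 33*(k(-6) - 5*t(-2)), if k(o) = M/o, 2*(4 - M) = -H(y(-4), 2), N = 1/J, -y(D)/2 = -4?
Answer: -18645/8 ≈ -2330.6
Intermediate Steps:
t(j) = -7*j
y(D) = 8 (y(D) = -2*(-4) = 8)
N = ½ (N = 1/2 = ½ ≈ 0.50000)
H(I, G) = -½ (H(I, G) = -1*½ = -½)
M = 15/4 (M = 4 - (-1)*(-1)/(2*2) = 4 - ½*½ = 4 - ¼ = 15/4 ≈ 3.7500)
k(o) = 15/(4*o)
33*(k(-6) - 5*t(-2)) = 33*((15/4)/(-6) - (-35)*(-2)) = 33*((15/4)*(-⅙) - 5*14) = 33*(-5/8 - 70) = 33*(-565/8) = -18645/8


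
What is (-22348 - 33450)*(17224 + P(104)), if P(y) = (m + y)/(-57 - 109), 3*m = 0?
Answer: -79765472920/83 ≈ -9.6103e+8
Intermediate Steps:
m = 0 (m = (1/3)*0 = 0)
P(y) = -y/166 (P(y) = (0 + y)/(-57 - 109) = y/(-166) = y*(-1/166) = -y/166)
(-22348 - 33450)*(17224 + P(104)) = (-22348 - 33450)*(17224 - 1/166*104) = -55798*(17224 - 52/83) = -55798*1429540/83 = -79765472920/83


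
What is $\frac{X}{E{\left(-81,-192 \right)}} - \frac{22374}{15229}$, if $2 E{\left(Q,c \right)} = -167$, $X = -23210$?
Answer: $\frac{703193722}{2543243} \approx 276.5$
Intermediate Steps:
$E{\left(Q,c \right)} = - \frac{167}{2}$ ($E{\left(Q,c \right)} = \frac{1}{2} \left(-167\right) = - \frac{167}{2}$)
$\frac{X}{E{\left(-81,-192 \right)}} - \frac{22374}{15229} = - \frac{23210}{- \frac{167}{2}} - \frac{22374}{15229} = \left(-23210\right) \left(- \frac{2}{167}\right) - \frac{22374}{15229} = \frac{46420}{167} - \frac{22374}{15229} = \frac{703193722}{2543243}$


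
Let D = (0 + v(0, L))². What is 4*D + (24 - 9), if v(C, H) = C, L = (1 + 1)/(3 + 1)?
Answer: 15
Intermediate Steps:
L = ½ (L = 2/4 = 2*(¼) = ½ ≈ 0.50000)
D = 0 (D = (0 + 0)² = 0² = 0)
4*D + (24 - 9) = 4*0 + (24 - 9) = 0 + 15 = 15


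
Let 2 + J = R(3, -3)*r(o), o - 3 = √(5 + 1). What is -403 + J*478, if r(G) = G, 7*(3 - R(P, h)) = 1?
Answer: 19167/7 + 9560*√6/7 ≈ 6083.4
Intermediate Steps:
R(P, h) = 20/7 (R(P, h) = 3 - ⅐*1 = 3 - ⅐ = 20/7)
o = 3 + √6 (o = 3 + √(5 + 1) = 3 + √6 ≈ 5.4495)
J = 46/7 + 20*√6/7 (J = -2 + 20*(3 + √6)/7 = -2 + (60/7 + 20*√6/7) = 46/7 + 20*√6/7 ≈ 13.570)
-403 + J*478 = -403 + (46/7 + 20*√6/7)*478 = -403 + (21988/7 + 9560*√6/7) = 19167/7 + 9560*√6/7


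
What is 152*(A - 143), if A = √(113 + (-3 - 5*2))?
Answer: -20216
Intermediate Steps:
A = 10 (A = √(113 + (-3 - 10)) = √(113 - 13) = √100 = 10)
152*(A - 143) = 152*(10 - 143) = 152*(-133) = -20216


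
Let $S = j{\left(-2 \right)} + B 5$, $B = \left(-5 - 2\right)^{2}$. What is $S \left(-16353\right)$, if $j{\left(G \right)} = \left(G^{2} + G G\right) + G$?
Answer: $-4104603$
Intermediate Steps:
$j{\left(G \right)} = G + 2 G^{2}$ ($j{\left(G \right)} = \left(G^{2} + G^{2}\right) + G = 2 G^{2} + G = G + 2 G^{2}$)
$B = 49$ ($B = \left(-7\right)^{2} = 49$)
$S = 251$ ($S = - 2 \left(1 + 2 \left(-2\right)\right) + 49 \cdot 5 = - 2 \left(1 - 4\right) + 245 = \left(-2\right) \left(-3\right) + 245 = 6 + 245 = 251$)
$S \left(-16353\right) = 251 \left(-16353\right) = -4104603$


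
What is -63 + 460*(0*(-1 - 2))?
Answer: -63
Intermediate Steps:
-63 + 460*(0*(-1 - 2)) = -63 + 460*(0*(-3)) = -63 + 460*0 = -63 + 0 = -63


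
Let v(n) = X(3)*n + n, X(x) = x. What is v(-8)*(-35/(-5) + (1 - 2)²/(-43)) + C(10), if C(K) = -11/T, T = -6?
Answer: -57127/258 ≈ -221.42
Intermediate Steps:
v(n) = 4*n (v(n) = 3*n + n = 4*n)
C(K) = 11/6 (C(K) = -11/(-6) = -11*(-⅙) = 11/6)
v(-8)*(-35/(-5) + (1 - 2)²/(-43)) + C(10) = (4*(-8))*(-35/(-5) + (1 - 2)²/(-43)) + 11/6 = -32*(-35*(-⅕) + (-1)²*(-1/43)) + 11/6 = -32*(7 + 1*(-1/43)) + 11/6 = -32*(7 - 1/43) + 11/6 = -32*300/43 + 11/6 = -9600/43 + 11/6 = -57127/258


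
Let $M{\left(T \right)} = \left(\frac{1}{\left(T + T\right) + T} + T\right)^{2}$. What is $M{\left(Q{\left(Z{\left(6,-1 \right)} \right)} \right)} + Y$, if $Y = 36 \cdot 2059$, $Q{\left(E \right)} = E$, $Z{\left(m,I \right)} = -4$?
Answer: $\frac{10676257}{144} \approx 74141.0$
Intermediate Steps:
$M{\left(T \right)} = \left(T + \frac{1}{3 T}\right)^{2}$ ($M{\left(T \right)} = \left(\frac{1}{2 T + T} + T\right)^{2} = \left(\frac{1}{3 T} + T\right)^{2} = \left(T + \frac{1}{3 T}\right)^{2}$)
$Y = 74124$
$M{\left(Q{\left(Z{\left(6,-1 \right)} \right)} \right)} + Y = \frac{\left(1 + 3 \left(-4\right)^{2}\right)^{2}}{9 \cdot 16} + 74124 = \frac{1}{9} \cdot \frac{1}{16} \left(1 + 3 \cdot 16\right)^{2} + 74124 = \frac{1}{9} \cdot \frac{1}{16} \left(1 + 48\right)^{2} + 74124 = \frac{1}{9} \cdot \frac{1}{16} \cdot 49^{2} + 74124 = \frac{1}{9} \cdot \frac{1}{16} \cdot 2401 + 74124 = \frac{2401}{144} + 74124 = \frac{10676257}{144}$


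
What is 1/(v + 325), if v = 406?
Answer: 1/731 ≈ 0.0013680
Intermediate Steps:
1/(v + 325) = 1/(406 + 325) = 1/731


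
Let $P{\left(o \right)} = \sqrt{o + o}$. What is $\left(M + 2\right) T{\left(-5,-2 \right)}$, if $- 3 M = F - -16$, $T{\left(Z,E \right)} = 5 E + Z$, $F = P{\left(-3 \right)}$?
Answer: $50 + 5 i \sqrt{6} \approx 50.0 + 12.247 i$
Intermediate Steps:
$P{\left(o \right)} = \sqrt{2} \sqrt{o}$ ($P{\left(o \right)} = \sqrt{2 o} = \sqrt{2} \sqrt{o}$)
$F = i \sqrt{6}$ ($F = \sqrt{2} \sqrt{-3} = \sqrt{2} i \sqrt{3} = i \sqrt{6} \approx 2.4495 i$)
$T{\left(Z,E \right)} = Z + 5 E$
$M = - \frac{16}{3} - \frac{i \sqrt{6}}{3}$ ($M = - \frac{i \sqrt{6} - -16}{3} = - \frac{i \sqrt{6} + 16}{3} = - \frac{16 + i \sqrt{6}}{3} = - \frac{16}{3} - \frac{i \sqrt{6}}{3} \approx -5.3333 - 0.8165 i$)
$\left(M + 2\right) T{\left(-5,-2 \right)} = \left(\left(- \frac{16}{3} - \frac{i \sqrt{6}}{3}\right) + 2\right) \left(-5 + 5 \left(-2\right)\right) = \left(- \frac{10}{3} - \frac{i \sqrt{6}}{3}\right) \left(-5 - 10\right) = \left(- \frac{10}{3} - \frac{i \sqrt{6}}{3}\right) \left(-15\right) = 50 + 5 i \sqrt{6}$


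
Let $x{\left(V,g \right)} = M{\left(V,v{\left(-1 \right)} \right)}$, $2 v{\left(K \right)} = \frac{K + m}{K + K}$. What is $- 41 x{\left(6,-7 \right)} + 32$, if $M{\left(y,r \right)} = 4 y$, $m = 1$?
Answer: $-952$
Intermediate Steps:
$v{\left(K \right)} = \frac{1 + K}{4 K}$ ($v{\left(K \right)} = \frac{\left(K + 1\right) \frac{1}{K + K}}{2} = \frac{\left(1 + K\right) \frac{1}{2 K}}{2} = \frac{\frac{1}{2} \frac{1}{K} \left(1 + K\right)}{2} = \frac{1 + K}{4 K}$)
$x{\left(V,g \right)} = 4 V$
$- 41 x{\left(6,-7 \right)} + 32 = - 41 \cdot 4 \cdot 6 + 32 = \left(-41\right) 24 + 32 = -984 + 32 = -952$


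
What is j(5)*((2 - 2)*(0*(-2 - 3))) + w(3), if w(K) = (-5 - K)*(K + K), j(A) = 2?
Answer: -48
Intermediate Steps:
w(K) = 2*K*(-5 - K) (w(K) = (-5 - K)*(2*K) = 2*K*(-5 - K))
j(5)*((2 - 2)*(0*(-2 - 3))) + w(3) = 2*((2 - 2)*(0*(-2 - 3))) - 2*3*(5 + 3) = 2*(0*(0*(-5))) - 2*3*8 = 2*(0*0) - 48 = 2*0 - 48 = 0 - 48 = -48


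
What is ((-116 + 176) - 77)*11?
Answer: -187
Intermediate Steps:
((-116 + 176) - 77)*11 = (60 - 77)*11 = -17*11 = -187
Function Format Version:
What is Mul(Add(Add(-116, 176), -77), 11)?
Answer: -187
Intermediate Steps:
Mul(Add(Add(-116, 176), -77), 11) = Mul(Add(60, -77), 11) = Mul(-17, 11) = -187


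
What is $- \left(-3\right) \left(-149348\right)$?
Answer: $-448044$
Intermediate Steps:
$- \left(-3\right) \left(-149348\right) = \left(-1\right) 448044 = -448044$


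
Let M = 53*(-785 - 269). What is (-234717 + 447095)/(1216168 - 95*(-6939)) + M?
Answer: -104761874148/1875373 ≈ -55862.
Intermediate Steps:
M = -55862 (M = 53*(-1054) = -55862)
(-234717 + 447095)/(1216168 - 95*(-6939)) + M = (-234717 + 447095)/(1216168 - 95*(-6939)) - 55862 = 212378/(1216168 + 659205) - 55862 = 212378/1875373 - 55862 = -104761874148/1875373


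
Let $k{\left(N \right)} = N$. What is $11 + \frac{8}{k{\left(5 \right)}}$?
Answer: $\frac{63}{5} \approx 12.6$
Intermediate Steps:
$11 + \frac{8}{k{\left(5 \right)}} = 11 + \frac{8}{5} = \frac{63}{5}$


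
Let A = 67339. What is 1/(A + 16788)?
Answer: 1/84127 ≈ 1.1887e-5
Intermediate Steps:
1/(A + 16788) = 1/(67339 + 16788) = 1/84127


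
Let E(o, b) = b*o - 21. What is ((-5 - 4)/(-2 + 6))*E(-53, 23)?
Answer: 2790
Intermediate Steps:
E(o, b) = -21 + b*o
((-5 - 4)/(-2 + 6))*E(-53, 23) = ((-5 - 4)/(-2 + 6))*(-21 + 23*(-53)) = (-9/4)*(-21 - 1219) = -9*1/4*(-1240) = -9/4*(-1240) = 2790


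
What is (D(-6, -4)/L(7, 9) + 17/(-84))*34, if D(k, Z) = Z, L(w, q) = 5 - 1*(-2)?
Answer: -1105/42 ≈ -26.310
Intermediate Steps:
L(w, q) = 7 (L(w, q) = 5 + 2 = 7)
(D(-6, -4)/L(7, 9) + 17/(-84))*34 = (-4/7 + 17/(-84))*34 = (-4*⅐ + 17*(-1/84))*34 = (-4/7 - 17/84)*34 = -65/84*34 = -1105/42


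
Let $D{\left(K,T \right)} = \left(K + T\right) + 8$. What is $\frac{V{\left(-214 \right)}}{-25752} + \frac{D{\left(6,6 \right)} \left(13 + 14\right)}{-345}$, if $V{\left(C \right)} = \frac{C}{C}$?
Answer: $- \frac{927095}{592296} \approx -1.5653$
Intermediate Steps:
$V{\left(C \right)} = 1$
$D{\left(K,T \right)} = 8 + K + T$
$\frac{V{\left(-214 \right)}}{-25752} + \frac{D{\left(6,6 \right)} \left(13 + 14\right)}{-345} = 1 \frac{1}{-25752} + \frac{\left(8 + 6 + 6\right) \left(13 + 14\right)}{-345} = 1 \left(- \frac{1}{25752}\right) + 20 \cdot 27 \left(- \frac{1}{345}\right) = - \frac{1}{25752} + 540 \left(- \frac{1}{345}\right) = - \frac{1}{25752} - \frac{36}{23} = - \frac{927095}{592296}$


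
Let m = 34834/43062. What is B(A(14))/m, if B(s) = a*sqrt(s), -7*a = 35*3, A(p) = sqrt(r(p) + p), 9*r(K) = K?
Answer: -107655*sqrt(6)*35**(1/4)/17417 ≈ -36.826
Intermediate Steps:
r(K) = K/9
m = 17417/21531 (m = 34834*(1/43062) = 17417/21531 ≈ 0.80893)
A(p) = sqrt(10)*sqrt(p)/3 (A(p) = sqrt(p/9 + p) = sqrt(10*p/9) = sqrt(10)*sqrt(p)/3)
a = -15 (a = -5*3 = -1/7*105 = -15)
B(s) = -15*sqrt(s)
B(A(14))/m = (-15*sqrt(6)*35**(1/4)/3)/(17417/21531) = -15*3**(3/4)*sqrt(6)*105**(1/4)/9*(21531/17417) = -5*3**(3/4)*sqrt(6)*105**(1/4)/3*(21531/17417) = -5*sqrt(6)*35**(1/4)*(21531/17417) = -107655*sqrt(6)*35**(1/4)/17417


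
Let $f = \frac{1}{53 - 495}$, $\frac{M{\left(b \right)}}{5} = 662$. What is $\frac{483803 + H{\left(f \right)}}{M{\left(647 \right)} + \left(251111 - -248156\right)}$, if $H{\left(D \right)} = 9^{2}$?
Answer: $\frac{483884}{502577} \approx 0.96281$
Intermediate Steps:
$M{\left(b \right)} = 3310$ ($M{\left(b \right)} = 5 \cdot 662 = 3310$)
$f = - \frac{1}{442}$ ($f = \frac{1}{-442} = - \frac{1}{442} \approx -0.0022624$)
$H{\left(D \right)} = 81$
$\frac{483803 + H{\left(f \right)}}{M{\left(647 \right)} + \left(251111 - -248156\right)} = \frac{483803 + 81}{3310 + \left(251111 - -248156\right)} = \frac{483884}{3310 + \left(251111 + 248156\right)} = \frac{483884}{3310 + 499267} = \frac{483884}{502577}$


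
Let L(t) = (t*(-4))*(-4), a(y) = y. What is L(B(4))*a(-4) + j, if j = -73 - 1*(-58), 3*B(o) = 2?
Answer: -173/3 ≈ -57.667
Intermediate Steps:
B(o) = ⅔ (B(o) = (⅓)*2 = ⅔)
j = -15 (j = -73 + 58 = -15)
L(t) = 16*t (L(t) = -4*t*(-4) = 16*t)
L(B(4))*a(-4) + j = (16*(⅔))*(-4) - 15 = (32/3)*(-4) - 15 = -128/3 - 15 = -173/3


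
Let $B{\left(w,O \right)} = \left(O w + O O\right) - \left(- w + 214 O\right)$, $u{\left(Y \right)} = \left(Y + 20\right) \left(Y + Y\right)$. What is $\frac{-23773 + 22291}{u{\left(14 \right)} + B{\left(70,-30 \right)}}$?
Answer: $- \frac{741}{3121} \approx -0.23742$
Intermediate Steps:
$u{\left(Y \right)} = 2 Y \left(20 + Y\right)$ ($u{\left(Y \right)} = \left(20 + Y\right) 2 Y = 2 Y \left(20 + Y\right)$)
$B{\left(w,O \right)} = w + O^{2} - 214 O + O w$ ($B{\left(w,O \right)} = \left(O w + O^{2}\right) - \left(- w + 214 O\right) = \left(O^{2} + O w\right) - \left(- w + 214 O\right) = w + O^{2} - 214 O + O w$)
$\frac{-23773 + 22291}{u{\left(14 \right)} + B{\left(70,-30 \right)}} = \frac{-23773 + 22291}{2 \cdot 14 \left(20 + 14\right) + \left(70 + \left(-30\right)^{2} - -6420 - 2100\right)} = - \frac{1482}{2 \cdot 14 \cdot 34 + \left(70 + 900 + 6420 - 2100\right)} = - \frac{1482}{952 + 5290} = - \frac{1482}{6242} = \left(-1482\right) \frac{1}{6242} = - \frac{741}{3121}$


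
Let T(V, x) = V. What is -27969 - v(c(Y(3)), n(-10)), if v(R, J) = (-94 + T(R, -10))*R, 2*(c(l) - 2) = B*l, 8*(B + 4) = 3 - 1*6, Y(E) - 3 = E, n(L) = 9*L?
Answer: -1864865/64 ≈ -29139.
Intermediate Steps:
Y(E) = 3 + E
B = -35/8 (B = -4 + (3 - 1*6)/8 = -4 + (3 - 6)/8 = -4 + (⅛)*(-3) = -4 - 3/8 = -35/8 ≈ -4.3750)
c(l) = 2 - 35*l/16 (c(l) = 2 + (-35*l/8)/2 = 2 - 35*l/16)
v(R, J) = R*(-94 + R) (v(R, J) = (-94 + R)*R = R*(-94 + R))
-27969 - v(c(Y(3)), n(-10)) = -27969 - (2 - 35*(3 + 3)/16)*(-94 + (2 - 35*(3 + 3)/16)) = -27969 - (2 - 35/16*6)*(-94 + (2 - 35/16*6)) = -27969 - (2 - 105/8)*(-94 + (2 - 105/8)) = -27969 - (-89)*(-94 - 89/8)/8 = -27969 - (-89)*(-841)/(8*8) = -27969 - 1*74849/64 = -27969 - 74849/64 = -1864865/64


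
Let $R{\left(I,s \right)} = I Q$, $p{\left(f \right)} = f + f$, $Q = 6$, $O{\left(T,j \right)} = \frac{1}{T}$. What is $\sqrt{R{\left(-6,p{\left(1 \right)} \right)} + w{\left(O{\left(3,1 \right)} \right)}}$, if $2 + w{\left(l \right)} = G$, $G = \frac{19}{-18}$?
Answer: $\frac{i \sqrt{1406}}{6} \approx 6.2494 i$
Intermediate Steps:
$G = - \frac{19}{18}$ ($G = 19 \left(- \frac{1}{18}\right) = - \frac{19}{18} \approx -1.0556$)
$w{\left(l \right)} = - \frac{55}{18}$ ($w{\left(l \right)} = -2 - \frac{19}{18} = - \frac{55}{18}$)
$p{\left(f \right)} = 2 f$
$R{\left(I,s \right)} = 6 I$ ($R{\left(I,s \right)} = I 6 = 6 I$)
$\sqrt{R{\left(-6,p{\left(1 \right)} \right)} + w{\left(O{\left(3,1 \right)} \right)}} = \sqrt{6 \left(-6\right) - \frac{55}{18}} = \sqrt{-36 - \frac{55}{18}} = \sqrt{- \frac{703}{18}} = \frac{i \sqrt{1406}}{6}$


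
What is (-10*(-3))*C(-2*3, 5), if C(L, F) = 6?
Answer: 180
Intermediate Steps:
(-10*(-3))*C(-2*3, 5) = -10*(-3)*6 = 30*6 = 180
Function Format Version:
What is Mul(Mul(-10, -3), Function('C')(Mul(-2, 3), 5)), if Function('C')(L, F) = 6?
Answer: 180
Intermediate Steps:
Mul(Mul(-10, -3), Function('C')(Mul(-2, 3), 5)) = Mul(Mul(-10, -3), 6) = Mul(30, 6) = 180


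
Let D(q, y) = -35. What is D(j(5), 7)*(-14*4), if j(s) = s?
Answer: 1960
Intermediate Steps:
D(j(5), 7)*(-14*4) = -(-490)*4 = -35*(-56) = 1960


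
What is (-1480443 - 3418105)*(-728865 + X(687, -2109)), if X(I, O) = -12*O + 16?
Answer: 3446329358468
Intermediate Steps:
X(I, O) = 16 - 12*O
(-1480443 - 3418105)*(-728865 + X(687, -2109)) = (-1480443 - 3418105)*(-728865 + (16 - 12*(-2109))) = -4898548*(-728865 + (16 + 25308)) = -4898548*(-728865 + 25324) = -4898548*(-703541) = 3446329358468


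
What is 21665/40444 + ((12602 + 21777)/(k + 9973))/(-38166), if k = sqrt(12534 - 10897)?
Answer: 20556378413353333/38380908136005192 + 34379*sqrt(1637)/3795955705272 ≈ 0.53559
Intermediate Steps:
k = sqrt(1637) ≈ 40.460
21665/40444 + ((12602 + 21777)/(k + 9973))/(-38166) = 21665/40444 + ((12602 + 21777)/(sqrt(1637) + 9973))/(-38166) = 21665*(1/40444) + (34379/(9973 + sqrt(1637)))*(-1/38166) = 21665/40444 - 34379/(38166*(9973 + sqrt(1637)))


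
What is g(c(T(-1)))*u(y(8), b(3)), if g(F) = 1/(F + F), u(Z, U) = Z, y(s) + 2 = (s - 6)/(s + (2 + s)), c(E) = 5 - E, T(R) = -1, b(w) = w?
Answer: -17/108 ≈ -0.15741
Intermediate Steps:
y(s) = -2 + (-6 + s)/(2 + 2*s) (y(s) = -2 + (s - 6)/(s + (2 + s)) = -2 + (-6 + s)/(2 + 2*s))
g(F) = 1/(2*F)
g(c(T(-1)))*u(y(8), b(3)) = (1/(2*(5 - 1*(-1))))*((-10 - 3*8)/(2*(1 + 8))) = (1/(2*(5 + 1)))*((1/2)*(-10 - 24)/9) = ((1/2)/6)*((1/2)*(1/9)*(-34)) = ((1/2)*(1/6))*(-17/9) = (1/12)*(-17/9) = -17/108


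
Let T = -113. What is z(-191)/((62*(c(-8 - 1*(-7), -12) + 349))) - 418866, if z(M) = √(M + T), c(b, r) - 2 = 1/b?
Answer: -418866 + I*√19/5425 ≈ -4.1887e+5 + 0.00080348*I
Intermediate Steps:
c(b, r) = 2 + 1/b
z(M) = √(-113 + M) (z(M) = √(M - 113) = √(-113 + M))
z(-191)/((62*(c(-8 - 1*(-7), -12) + 349))) - 418866 = √(-113 - 191)/((62*((2 + 1/(-8 - 1*(-7))) + 349))) - 418866 = √(-304)/((62*((2 + 1/(-8 + 7)) + 349))) - 418866 = (4*I*√19)/((62*((2 + 1/(-1)) + 349))) - 418866 = (4*I*√19)/((62*((2 - 1) + 349))) - 418866 = (4*I*√19)/((62*(1 + 349))) - 418866 = (4*I*√19)/((62*350)) - 418866 = (4*I*√19)/21700 - 418866 = (4*I*√19)*(1/21700) - 418866 = I*√19/5425 - 418866 = -418866 + I*√19/5425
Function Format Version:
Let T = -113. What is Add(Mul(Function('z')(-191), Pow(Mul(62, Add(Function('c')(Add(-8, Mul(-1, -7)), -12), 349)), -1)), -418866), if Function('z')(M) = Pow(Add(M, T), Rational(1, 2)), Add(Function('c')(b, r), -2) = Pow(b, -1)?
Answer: Add(-418866, Mul(Rational(1, 5425), I, Pow(19, Rational(1, 2)))) ≈ Add(-4.1887e+5, Mul(0.00080348, I))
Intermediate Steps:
Function('c')(b, r) = Add(2, Pow(b, -1))
Function('z')(M) = Pow(Add(-113, M), Rational(1, 2)) (Function('z')(M) = Pow(Add(M, -113), Rational(1, 2)) = Pow(Add(-113, M), Rational(1, 2)))
Add(Mul(Function('z')(-191), Pow(Mul(62, Add(Function('c')(Add(-8, Mul(-1, -7)), -12), 349)), -1)), -418866) = Add(Mul(Pow(Add(-113, -191), Rational(1, 2)), Pow(Mul(62, Add(Add(2, Pow(Add(-8, Mul(-1, -7)), -1)), 349)), -1)), -418866) = Add(Mul(Pow(-304, Rational(1, 2)), Pow(Mul(62, Add(Add(2, Pow(Add(-8, 7), -1)), 349)), -1)), -418866) = Add(Mul(Mul(4, I, Pow(19, Rational(1, 2))), Pow(Mul(62, Add(Add(2, Pow(-1, -1)), 349)), -1)), -418866) = Add(Mul(Mul(4, I, Pow(19, Rational(1, 2))), Pow(Mul(62, Add(Add(2, -1), 349)), -1)), -418866) = Add(Mul(Mul(4, I, Pow(19, Rational(1, 2))), Pow(Mul(62, Add(1, 349)), -1)), -418866) = Add(Mul(Mul(4, I, Pow(19, Rational(1, 2))), Pow(Mul(62, 350), -1)), -418866) = Add(Mul(Mul(4, I, Pow(19, Rational(1, 2))), Pow(21700, -1)), -418866) = Add(Mul(Mul(4, I, Pow(19, Rational(1, 2))), Rational(1, 21700)), -418866) = Add(Mul(Rational(1, 5425), I, Pow(19, Rational(1, 2))), -418866) = Add(-418866, Mul(Rational(1, 5425), I, Pow(19, Rational(1, 2))))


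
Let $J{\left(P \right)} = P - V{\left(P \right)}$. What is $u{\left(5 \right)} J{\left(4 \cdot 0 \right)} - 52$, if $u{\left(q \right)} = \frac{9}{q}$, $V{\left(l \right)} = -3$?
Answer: $- \frac{233}{5} \approx -46.6$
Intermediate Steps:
$J{\left(P \right)} = 3 + P$ ($J{\left(P \right)} = P - -3 = P + 3 = 3 + P$)
$u{\left(5 \right)} J{\left(4 \cdot 0 \right)} - 52 = \frac{9}{5} \left(3 + 4 \cdot 0\right) - 52 = 9 \cdot \frac{1}{5} \left(3 + 0\right) - 52 = \frac{9}{5} \cdot 3 - 52 = \frac{27}{5} - 52 = - \frac{233}{5}$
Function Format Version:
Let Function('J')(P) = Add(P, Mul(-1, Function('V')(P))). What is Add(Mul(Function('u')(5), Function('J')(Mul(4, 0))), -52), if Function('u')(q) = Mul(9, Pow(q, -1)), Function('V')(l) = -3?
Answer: Rational(-233, 5) ≈ -46.600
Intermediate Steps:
Function('J')(P) = Add(3, P) (Function('J')(P) = Add(P, Mul(-1, -3)) = Add(P, 3) = Add(3, P))
Add(Mul(Function('u')(5), Function('J')(Mul(4, 0))), -52) = Add(Mul(Mul(9, Pow(5, -1)), Add(3, Mul(4, 0))), -52) = Add(Mul(Mul(9, Rational(1, 5)), Add(3, 0)), -52) = Add(Mul(Rational(9, 5), 3), -52) = Add(Rational(27, 5), -52) = Rational(-233, 5)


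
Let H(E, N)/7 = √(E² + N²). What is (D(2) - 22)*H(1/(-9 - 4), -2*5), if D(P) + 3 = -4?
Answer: -203*√16901/13 ≈ -2030.1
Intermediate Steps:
D(P) = -7 (D(P) = -3 - 4 = -7)
H(E, N) = 7*√(E² + N²)
(D(2) - 22)*H(1/(-9 - 4), -2*5) = (-7 - 22)*(7*√((1/(-9 - 4))² + (-2*5)²)) = -203*√((1/(-13))² + (-10)²) = -203*√((-1/13)² + 100) = -203*√(1/169 + 100) = -203*√(16901/169) = -203*√16901/13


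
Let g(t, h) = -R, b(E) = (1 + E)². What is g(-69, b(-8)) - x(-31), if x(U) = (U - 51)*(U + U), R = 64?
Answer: -5148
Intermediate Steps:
g(t, h) = -64 (g(t, h) = -1*64 = -64)
x(U) = 2*U*(-51 + U) (x(U) = (-51 + U)*(2*U) = 2*U*(-51 + U))
g(-69, b(-8)) - x(-31) = -64 - 2*(-31)*(-51 - 31) = -64 - 2*(-31)*(-82) = -64 - 1*5084 = -64 - 5084 = -5148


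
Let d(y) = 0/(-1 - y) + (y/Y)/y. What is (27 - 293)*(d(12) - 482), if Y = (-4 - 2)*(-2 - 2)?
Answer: 1538411/12 ≈ 1.2820e+5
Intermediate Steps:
Y = 24 (Y = -6*(-4) = 24)
d(y) = 1/24 (d(y) = 0/(-1 - y) + (y/24)/y = 0 + (y*(1/24))/y = 0 + (y/24)/y = 0 + 1/24 = 1/24)
(27 - 293)*(d(12) - 482) = (27 - 293)*(1/24 - 482) = -266*(-11567/24) = 1538411/12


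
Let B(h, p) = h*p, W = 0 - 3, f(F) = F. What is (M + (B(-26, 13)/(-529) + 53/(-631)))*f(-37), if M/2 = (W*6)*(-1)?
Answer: -451474185/333799 ≈ -1352.5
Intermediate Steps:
W = -3
M = 36 (M = 2*(-3*6*(-1)) = 2*(-18*(-1)) = 2*18 = 36)
(M + (B(-26, 13)/(-529) + 53/(-631)))*f(-37) = (36 + (-26*13/(-529) + 53/(-631)))*(-37) = (36 + (-338*(-1/529) + 53*(-1/631)))*(-37) = (36 + (338/529 - 53/631))*(-37) = (36 + 185241/333799)*(-37) = (12202005/333799)*(-37) = -451474185/333799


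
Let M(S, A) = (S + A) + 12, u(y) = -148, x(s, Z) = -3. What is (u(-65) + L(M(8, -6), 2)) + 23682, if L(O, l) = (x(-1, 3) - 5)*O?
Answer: 23422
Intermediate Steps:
M(S, A) = 12 + A + S (M(S, A) = (A + S) + 12 = 12 + A + S)
L(O, l) = -8*O (L(O, l) = (-3 - 5)*O = -8*O)
(u(-65) + L(M(8, -6), 2)) + 23682 = (-148 - 8*(12 - 6 + 8)) + 23682 = (-148 - 8*14) + 23682 = (-148 - 112) + 23682 = -260 + 23682 = 23422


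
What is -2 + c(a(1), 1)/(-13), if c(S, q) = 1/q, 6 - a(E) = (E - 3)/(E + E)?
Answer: -27/13 ≈ -2.0769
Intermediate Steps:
a(E) = 6 - (-3 + E)/(2*E) (a(E) = 6 - (E - 3)/(E + E) = 6 - (-3 + E)/(2*E))
-2 + c(a(1), 1)/(-13) = -2 + 1/(-13*1) = -2 - 1/13*1 = -2 - 1/13 = -27/13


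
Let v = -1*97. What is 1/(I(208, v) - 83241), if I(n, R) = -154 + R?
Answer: -1/83492 ≈ -1.1977e-5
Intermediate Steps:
v = -97
1/(I(208, v) - 83241) = 1/((-154 - 97) - 83241) = 1/(-251 - 83241) = 1/(-83492) = -1/83492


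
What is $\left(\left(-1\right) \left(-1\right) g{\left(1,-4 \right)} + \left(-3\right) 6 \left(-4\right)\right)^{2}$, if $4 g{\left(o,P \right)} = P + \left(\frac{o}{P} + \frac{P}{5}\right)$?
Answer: $\frac{32024281}{6400} \approx 5003.8$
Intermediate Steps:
$g{\left(o,P \right)} = \frac{3 P}{10} + \frac{o}{4 P}$ ($g{\left(o,P \right)} = \frac{P + \left(\frac{o}{P} + \frac{P}{5}\right)}{4} = \frac{P + \left(\frac{P}{5} + \frac{o}{P}\right)}{4} = \frac{\frac{6 P}{5} + \frac{o}{P}}{4} = \frac{3 P}{10} + \frac{o}{4 P}$)
$\left(\left(-1\right) \left(-1\right) g{\left(1,-4 \right)} + \left(-3\right) 6 \left(-4\right)\right)^{2} = \left(\left(-1\right) \left(-1\right) \left(\frac{3}{10} \left(-4\right) + \frac{1}{4} \cdot 1 \frac{1}{-4}\right) + \left(-3\right) 6 \left(-4\right)\right)^{2} = \left(1 \left(- \frac{6}{5} + \frac{1}{4} \cdot 1 \left(- \frac{1}{4}\right)\right) - -72\right)^{2} = \left(1 \left(- \frac{6}{5} - \frac{1}{16}\right) + 72\right)^{2} = \left(1 \left(- \frac{101}{80}\right) + 72\right)^{2} = \left(- \frac{101}{80} + 72\right)^{2} = \left(\frac{5659}{80}\right)^{2} = \frac{32024281}{6400}$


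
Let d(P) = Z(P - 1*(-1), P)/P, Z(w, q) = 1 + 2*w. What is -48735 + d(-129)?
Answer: -2095520/43 ≈ -48733.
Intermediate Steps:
d(P) = (3 + 2*P)/P (d(P) = (1 + 2*(P - 1*(-1)))/P = (1 + 2*(P + 1))/P = (1 + 2*(1 + P))/P = (1 + (2 + 2*P))/P = (3 + 2*P)/P)
-48735 + d(-129) = -48735 + (2 + 3/(-129)) = -48735 + (2 + 3*(-1/129)) = -48735 + (2 - 1/43) = -48735 + 85/43 = -2095520/43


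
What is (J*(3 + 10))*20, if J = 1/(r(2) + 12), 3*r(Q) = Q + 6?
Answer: 195/11 ≈ 17.727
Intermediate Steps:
r(Q) = 2 + Q/3 (r(Q) = (Q + 6)/3 = (6 + Q)/3 = 2 + Q/3)
J = 3/44 (J = 1/((2 + (1/3)*2) + 12) = 1/((2 + 2/3) + 12) = 1/(8/3 + 12) = 1/(44/3) = 3/44 ≈ 0.068182)
(J*(3 + 10))*20 = (3*(3 + 10)/44)*20 = ((3/44)*13)*20 = (39/44)*20 = 195/11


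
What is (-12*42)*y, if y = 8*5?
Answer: -20160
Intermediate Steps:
y = 40
(-12*42)*y = -12*42*40 = -504*40 = -20160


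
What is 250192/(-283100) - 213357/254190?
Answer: -108769887/63123850 ≈ -1.7231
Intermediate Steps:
250192/(-283100) - 213357/254190 = 250192*(-1/283100) - 213357*1/254190 = -3292/3725 - 71119/84730 = -108769887/63123850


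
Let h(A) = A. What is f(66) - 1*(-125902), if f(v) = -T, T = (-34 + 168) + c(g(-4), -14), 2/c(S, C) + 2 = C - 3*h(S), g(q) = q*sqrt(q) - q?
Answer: 21380567/170 + 3*I/85 ≈ 1.2577e+5 + 0.035294*I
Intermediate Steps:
g(q) = q**(3/2) - q
c(S, C) = 2/(-2 + C - 3*S) (c(S, C) = 2/(-2 + (C - 3*S)) = 2/(-2 + C - 3*S))
T = 134 + (-28 - 24*I)/680 (T = (-34 + 168) + 2/(-2 - 14 - 3*((-4)**(3/2) - 1*(-4))) = 134 + 2/(-2 - 14 - 3*(-8*I + 4)) = 134 + 2/(-2 - 14 - 3*(4 - 8*I)) = 134 + 2/(-2 - 14 + (-12 + 24*I)) = 134 + 2/(-28 + 24*I) = 134 + 2*((-28 - 24*I)/1360) = 134 + (-28 - 24*I)/680 ≈ 133.96 - 0.035294*I)
f(v) = -22773/170 + 3*I/85 (f(v) = -(22773/170 - 3*I/85) = -22773/170 + 3*I/85)
f(66) - 1*(-125902) = (-22773/170 + 3*I/85) - 1*(-125902) = (-22773/170 + 3*I/85) + 125902 = 21380567/170 + 3*I/85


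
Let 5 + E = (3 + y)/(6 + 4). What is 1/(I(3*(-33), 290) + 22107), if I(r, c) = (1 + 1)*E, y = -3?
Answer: 1/22097 ≈ 4.5255e-5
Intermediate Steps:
E = -5 (E = -5 + (3 - 3)/(6 + 4) = -5 + 0/10 = -5 + 0*(1/10) = -5 + 0 = -5)
I(r, c) = -10 (I(r, c) = (1 + 1)*(-5) = 2*(-5) = -10)
1/(I(3*(-33), 290) + 22107) = 1/(-10 + 22107) = 1/22097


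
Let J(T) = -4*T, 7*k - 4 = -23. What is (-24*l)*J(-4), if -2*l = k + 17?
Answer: 19200/7 ≈ 2742.9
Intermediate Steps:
k = -19/7 (k = 4/7 + (⅐)*(-23) = 4/7 - 23/7 = -19/7 ≈ -2.7143)
l = -50/7 (l = -(-19/7 + 17)/2 = -½*100/7 = -50/7 ≈ -7.1429)
(-24*l)*J(-4) = (-24*(-50/7))*(-4*(-4)) = (1200/7)*16 = 19200/7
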